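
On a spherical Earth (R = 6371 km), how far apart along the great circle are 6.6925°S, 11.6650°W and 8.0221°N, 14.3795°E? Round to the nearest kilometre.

3319 km

Δλ = 14.3795 − -11.6650 = 26.0445°.
Δφ = 8.0221 − -6.6925 = 14.7146°.
a = sin²(Δφ/2) + cos φ₁ · cos φ₂ · sin²(Δλ/2) = 0.066332.
c = 2·atan2(√a, √(1−a)) = 0.52097 rad → d = 6371·c ≈ 3319.12 km.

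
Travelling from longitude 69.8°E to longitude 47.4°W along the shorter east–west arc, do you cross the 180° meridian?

No

Signed shortest Δλ = ((-47.4 − 69.8 + 180) mod 360) − 180 = -117.2°.
Going west by 117.2° from +69.8° reaches -47.4° without touching 180°.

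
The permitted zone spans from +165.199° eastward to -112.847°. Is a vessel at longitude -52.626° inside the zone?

No

Band width going east from +165.199° to -112.847°: ((-112.847 − 165.199) mod 360) = 81.954°.
Offset of -52.626° east of the west edge: ((-52.626 − 165.199) mod 360) = 142.175°.
142.175° > 81.954° ⇒ outside.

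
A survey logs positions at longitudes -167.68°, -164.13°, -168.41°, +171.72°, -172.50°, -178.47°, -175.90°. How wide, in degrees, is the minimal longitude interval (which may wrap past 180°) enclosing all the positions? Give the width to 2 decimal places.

24.15°

Sort the longitudes: -178.47°, -175.90°, -172.50°, -168.41°, -167.68°, -164.13°, +171.72°.
Eastward gaps between consecutive values (wrapping around): 2.57°, 3.40°, 4.09°, 0.73°, 3.55°, 335.85°, 9.81°.
Largest gap = 335.85° ⇒ minimal covering band is its complement: 360° − 335.85° = 24.15°.
Band runs from +171.72° eastward to -164.13°, crossing the antimeridian.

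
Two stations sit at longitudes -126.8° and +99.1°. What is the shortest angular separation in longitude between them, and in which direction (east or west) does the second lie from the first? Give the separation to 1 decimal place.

Raw difference: 99.1 − -126.8 = 225.9°.
Normalise into (−180°, 180°]: 225.9° − 360° = -134.1°.
Negative ⇒ the second point lies to the west; separation 134.1°.

134.1° west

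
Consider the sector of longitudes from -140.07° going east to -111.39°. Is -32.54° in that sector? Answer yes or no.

No

Band width going east from -140.07° to -111.39°: ((-111.39 − -140.07) mod 360) = 28.68°.
Offset of -32.54° east of the west edge: ((-32.54 − -140.07) mod 360) = 107.53°.
107.53° > 28.68° ⇒ outside.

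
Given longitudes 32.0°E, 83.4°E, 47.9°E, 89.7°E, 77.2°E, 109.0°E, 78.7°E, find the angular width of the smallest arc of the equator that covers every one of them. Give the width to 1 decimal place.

Sort the longitudes: +32.0°, +47.9°, +77.2°, +78.7°, +83.4°, +89.7°, +109.0°.
Eastward gaps between consecutive values (wrapping around): 15.9°, 29.3°, 1.5°, 4.7°, 6.3°, 19.3°, 283.0°.
Largest gap = 283.0° ⇒ minimal covering band is its complement: 360° − 283.0° = 77.0°.
Band runs from +32.0° eastward to +109.0°.

77.0°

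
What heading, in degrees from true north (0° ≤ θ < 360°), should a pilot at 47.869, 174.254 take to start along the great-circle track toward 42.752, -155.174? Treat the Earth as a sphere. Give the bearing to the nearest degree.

92°

Δλ = -155.174 − 174.254 = -329.428°; wrapped into (−180°, 180°]: 30.572°.
θ = atan2( sin Δλ · cos φ₂ , cos φ₁ · sin φ₂ − sin φ₁ · cos φ₂ · cos Δλ )
  = atan2(0.37348, -0.01349) = 92.069° → normalised to [0°, 360°): 92.069°.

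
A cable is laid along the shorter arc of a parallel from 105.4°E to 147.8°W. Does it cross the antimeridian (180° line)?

Yes

Naïve |-147.8 − 105.4| = 253.2° > 180°, so the shorter arc goes the other way round — across 180°.
Signed shortest Δλ = ((-147.8 − 105.4 + 180) mod 360) − 180 = 106.8°.
Going east by 106.8° from +105.4° passes through 180° before reaching -147.8°.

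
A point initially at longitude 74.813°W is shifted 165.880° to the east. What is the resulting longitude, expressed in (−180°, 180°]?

91.067°E

Start at -74.813°; shift +165.880° → +91.067°.
+91.067° already lies in (−180°, 180°].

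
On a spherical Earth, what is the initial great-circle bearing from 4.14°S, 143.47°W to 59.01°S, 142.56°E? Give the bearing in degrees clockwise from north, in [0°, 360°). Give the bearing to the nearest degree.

Δλ = 142.56 − -143.47 = 286.03°; wrapped into (−180°, 180°]: -73.97°.
θ = atan2( sin Δλ · cos φ₂ , cos φ₁ · sin φ₂ − sin φ₁ · cos φ₂ · cos Δλ )
  = atan2(-0.49487, -0.84476) = -149.638° → normalised to [0°, 360°): 210.362°.

210°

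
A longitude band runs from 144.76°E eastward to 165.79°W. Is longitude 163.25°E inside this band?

Yes

Band width going east from +144.76° to -165.79°: ((-165.79 − 144.76) mod 360) = 49.45°.
Offset of +163.25° east of the west edge: ((163.25 − 144.76) mod 360) = 18.49°.
18.49° ≤ 49.45° ⇒ inside.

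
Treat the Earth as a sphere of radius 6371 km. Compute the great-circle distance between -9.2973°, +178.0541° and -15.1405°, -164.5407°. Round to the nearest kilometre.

1999 km

Δλ = -164.5407 − 178.0541 = -342.5948°; wrapped into (−180°, 180°]: 17.4052°.
Δφ = -15.1405 − -9.2973 = -5.8432°.
a = sin²(Δφ/2) + cos φ₁ · cos φ₂ · sin²(Δλ/2) = 0.024406.
c = 2·atan2(√a, √(1−a)) = 0.31374 rad → d = 6371·c ≈ 1998.81 km.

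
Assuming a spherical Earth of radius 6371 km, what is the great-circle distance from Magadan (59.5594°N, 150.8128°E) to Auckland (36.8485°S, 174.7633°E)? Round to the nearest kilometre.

10944 km

Δλ = 174.7633 − 150.8128 = 23.9505°.
Δφ = -36.8485 − 59.5594 = -96.4079°.
a = sin²(Δφ/2) + cos φ₁ · cos φ₂ · sin²(Δλ/2) = 0.573257.
c = 2·atan2(√a, √(1−a)) = 1.71784 rad → d = 6371·c ≈ 10944.36 km.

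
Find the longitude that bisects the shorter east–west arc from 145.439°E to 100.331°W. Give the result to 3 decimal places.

157.446°W

Signed shortest Δλ from +145.439° to -100.331° is +114.230°.
Midpoint longitude = +145.439° + (+114.230°)/2 = +145.439° + 57.115° = +202.554°.
Normalise into (−180°, 180°]: -157.446°.
(The naïve average (+145.439 + -100.331)/2 = 22.554° is on the wrong side of the globe.)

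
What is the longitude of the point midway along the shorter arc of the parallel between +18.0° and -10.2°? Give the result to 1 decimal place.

+3.9°

Signed shortest Δλ from +18.0° to -10.2° is -28.2°.
Midpoint longitude = +18.0° + (-28.2°)/2 = +18.0° − 14.1° = +3.9°.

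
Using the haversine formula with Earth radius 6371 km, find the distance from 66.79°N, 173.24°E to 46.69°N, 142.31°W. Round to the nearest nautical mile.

Δλ = -142.31 − 173.24 = -315.55°; wrapped into (−180°, 180°]: 44.45°.
Δφ = 46.69 − 66.79 = -20.10°.
a = sin²(Δφ/2) + cos φ₁ · cos φ₂ · sin²(Δλ/2) = 0.069129.
c = 2·atan2(√a, √(1−a)) = 0.53210 rad → d = 6371·c ≈ 3390.03 km ≈ 1830.47 nmi.

1830 nmi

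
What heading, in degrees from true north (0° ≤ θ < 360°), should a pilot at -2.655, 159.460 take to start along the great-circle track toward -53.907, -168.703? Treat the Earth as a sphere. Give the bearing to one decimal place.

Δλ = -168.703 − 159.460 = -328.163°; wrapped into (−180°, 180°]: 31.837°.
θ = atan2( sin Δλ · cos φ₂ , cos φ₁ · sin φ₂ − sin φ₁ · cos φ₂ · cos Δλ )
  = atan2(0.31075, -0.78401) = 158.379° → normalised to [0°, 360°): 158.379°.

158.4°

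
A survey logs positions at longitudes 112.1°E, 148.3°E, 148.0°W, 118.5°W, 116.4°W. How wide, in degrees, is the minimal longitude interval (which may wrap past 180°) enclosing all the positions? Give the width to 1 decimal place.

131.5°

Sort the longitudes: -148.0°, -118.5°, -116.4°, +112.1°, +148.3°.
Eastward gaps between consecutive values (wrapping around): 29.5°, 2.1°, 228.5°, 36.2°, 63.7°.
Largest gap = 228.5° ⇒ minimal covering band is its complement: 360° − 228.5° = 131.5°.
Band runs from +112.1° eastward to -116.4°, crossing the antimeridian.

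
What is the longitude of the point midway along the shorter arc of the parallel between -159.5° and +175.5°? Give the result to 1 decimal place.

Signed shortest Δλ from -159.5° to +175.5° is -25.0°.
Midpoint longitude = -159.5° + (-25.0°)/2 = -159.5° − 12.5° = -172.0°.
(The naïve average (-159.5 + +175.5)/2 = 8.0° is on the wrong side of the globe.)

-172.0°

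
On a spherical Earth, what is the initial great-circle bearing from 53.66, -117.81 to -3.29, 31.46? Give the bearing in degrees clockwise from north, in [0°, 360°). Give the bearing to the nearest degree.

38°

Δλ = 31.46 − -117.81 = 149.27°.
θ = atan2( sin Δλ · cos φ₂ , cos φ₁ · sin φ₂ − sin φ₁ · cos φ₂ · cos Δλ )
  = atan2(0.51015, 0.65726) = 37.818° → normalised to [0°, 360°): 37.818°.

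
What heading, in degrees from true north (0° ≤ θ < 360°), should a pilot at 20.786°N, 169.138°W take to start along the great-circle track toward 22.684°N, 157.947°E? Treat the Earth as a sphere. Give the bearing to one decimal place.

279.7°

Δλ = 157.947 − -169.138 = 327.085°; wrapped into (−180°, 180°]: -32.915°.
θ = atan2( sin Δλ · cos φ₂ , cos φ₁ · sin φ₂ − sin φ₁ · cos φ₂ · cos Δλ )
  = atan2(-0.50136, 0.08568) = -80.302° → normalised to [0°, 360°): 279.698°.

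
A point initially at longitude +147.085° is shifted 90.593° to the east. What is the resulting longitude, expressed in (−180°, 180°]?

Start at +147.085°; shift +90.593° → +237.678°.
+237.678° lies outside (−180°, 180°]; subtract 360° → -122.322°.

-122.322°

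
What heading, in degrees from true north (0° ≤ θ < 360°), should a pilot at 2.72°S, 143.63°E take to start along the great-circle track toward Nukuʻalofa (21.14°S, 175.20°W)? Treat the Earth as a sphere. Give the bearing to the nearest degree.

Δλ = -175.20 − 143.63 = -318.83°; wrapped into (−180°, 180°]: 41.17°.
θ = atan2( sin Δλ · cos φ₂ , cos φ₁ · sin φ₂ − sin φ₁ · cos φ₂ · cos Δλ )
  = atan2(0.61399, -0.32692) = 118.033° → normalised to [0°, 360°): 118.033°.

118°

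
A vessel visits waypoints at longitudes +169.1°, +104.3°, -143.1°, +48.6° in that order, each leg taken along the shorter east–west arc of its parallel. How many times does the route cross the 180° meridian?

Leg 1: +169.1° → +104.3°, shortest Δλ = -64.8° (west) — does not cross 180°.
Leg 2: +104.3° → -143.1°, shortest Δλ = 112.6° (east) — crosses 180°.
Leg 3: -143.1° → +48.6°, shortest Δλ = -168.3° (west) — crosses 180°.
Total crossings: 2.

2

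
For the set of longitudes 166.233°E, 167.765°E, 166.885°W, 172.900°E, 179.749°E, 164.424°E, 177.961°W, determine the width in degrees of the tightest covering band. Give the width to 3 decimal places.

Sort the longitudes: -177.961°, -166.885°, +164.424°, +166.233°, +167.765°, +172.900°, +179.749°.
Eastward gaps between consecutive values (wrapping around): 11.076°, 331.309°, 1.809°, 1.532°, 5.135°, 6.849°, 2.290°.
Largest gap = 331.309° ⇒ minimal covering band is its complement: 360° − 331.309° = 28.691°.
Band runs from +164.424° eastward to -166.885°, crossing the antimeridian.

28.691°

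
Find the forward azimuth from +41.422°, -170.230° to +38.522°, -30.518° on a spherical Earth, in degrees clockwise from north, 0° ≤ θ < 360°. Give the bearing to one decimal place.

30.4°

Δλ = -30.518 − -170.230 = 139.712°.
θ = atan2( sin Δλ · cos φ₂ , cos φ₁ · sin φ₂ − sin φ₁ · cos φ₂ · cos Δλ )
  = atan2(0.50590, 0.86186) = 30.412° → normalised to [0°, 360°): 30.412°.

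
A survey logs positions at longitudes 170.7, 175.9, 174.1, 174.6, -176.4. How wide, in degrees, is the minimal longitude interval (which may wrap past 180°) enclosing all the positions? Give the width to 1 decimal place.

Sort the longitudes: -176.4°, +170.7°, +174.1°, +174.6°, +175.9°.
Eastward gaps between consecutive values (wrapping around): 347.1°, 3.4°, 0.5°, 1.3°, 7.7°.
Largest gap = 347.1° ⇒ minimal covering band is its complement: 360° − 347.1° = 12.9°.
Band runs from +170.7° eastward to -176.4°, crossing the antimeridian.

12.9°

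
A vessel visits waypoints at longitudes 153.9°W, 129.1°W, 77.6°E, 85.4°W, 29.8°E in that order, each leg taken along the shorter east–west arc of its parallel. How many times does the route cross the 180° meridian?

Leg 1: -153.9° → -129.1°, shortest Δλ = 24.8° (east) — does not cross 180°.
Leg 2: -129.1° → +77.6°, shortest Δλ = -153.3° (west) — crosses 180°.
Leg 3: +77.6° → -85.4°, shortest Δλ = -163.0° (west) — does not cross 180°.
Leg 4: -85.4° → +29.8°, shortest Δλ = 115.2° (east) — does not cross 180°.
Total crossings: 1.

1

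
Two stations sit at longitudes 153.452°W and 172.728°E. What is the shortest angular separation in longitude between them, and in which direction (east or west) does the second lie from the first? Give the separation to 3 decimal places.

33.820° west

Raw difference: 172.728 − -153.452 = 326.18°.
Normalise into (−180°, 180°]: 326.18° − 360° = -33.82°.
Negative ⇒ the second point lies to the west; separation 33.820°.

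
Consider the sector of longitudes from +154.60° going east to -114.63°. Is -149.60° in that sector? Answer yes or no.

Yes

Band width going east from +154.60° to -114.63°: ((-114.63 − 154.60) mod 360) = 90.77°.
Offset of -149.60° east of the west edge: ((-149.60 − 154.60) mod 360) = 55.80°.
55.80° ≤ 90.77° ⇒ inside.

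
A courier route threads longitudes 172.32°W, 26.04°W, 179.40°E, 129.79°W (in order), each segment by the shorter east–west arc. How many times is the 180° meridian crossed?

2

Leg 1: -172.32° → -26.04°, shortest Δλ = 146.28° (east) — does not cross 180°.
Leg 2: -26.04° → +179.40°, shortest Δλ = -154.56° (west) — crosses 180°.
Leg 3: +179.40° → -129.79°, shortest Δλ = 50.81° (east) — crosses 180°.
Total crossings: 2.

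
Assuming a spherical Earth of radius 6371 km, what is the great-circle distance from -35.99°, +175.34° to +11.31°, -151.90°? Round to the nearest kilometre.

6282 km

Δλ = -151.90 − 175.34 = -327.24°; wrapped into (−180°, 180°]: 32.76°.
Δφ = 11.31 − -35.99 = 47.30°.
a = sin²(Δφ/2) + cos φ₁ · cos φ₂ · sin²(Δλ/2) = 0.224018.
c = 2·atan2(√a, √(1−a)) = 0.98608 rad → d = 6371·c ≈ 6282.31 km.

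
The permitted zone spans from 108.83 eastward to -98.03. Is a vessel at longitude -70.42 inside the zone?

No

Band width going east from +108.83° to -98.03°: ((-98.03 − 108.83) mod 360) = 153.14°.
Offset of -70.42° east of the west edge: ((-70.42 − 108.83) mod 360) = 180.75°.
180.75° > 153.14° ⇒ outside.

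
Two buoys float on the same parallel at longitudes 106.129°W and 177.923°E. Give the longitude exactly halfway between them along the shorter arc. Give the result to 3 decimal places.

144.103°W

Signed shortest Δλ from -106.129° to +177.923° is -75.948°.
Midpoint longitude = -106.129° + (-75.948°)/2 = -106.129° − 37.974° = -144.103°.
(The naïve average (-106.129 + +177.923)/2 = 35.897° is on the wrong side of the globe.)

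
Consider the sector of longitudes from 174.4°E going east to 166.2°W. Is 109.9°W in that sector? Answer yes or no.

No

Band width going east from +174.4° to -166.2°: ((-166.2 − 174.4) mod 360) = 19.4°.
Offset of -109.9° east of the west edge: ((-109.9 − 174.4) mod 360) = 75.7°.
75.7° > 19.4° ⇒ outside.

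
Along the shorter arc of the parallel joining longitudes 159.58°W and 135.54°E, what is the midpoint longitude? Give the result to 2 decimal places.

167.98°E

Signed shortest Δλ from -159.58° to +135.54° is -64.88°.
Midpoint longitude = -159.58° + (-64.88°)/2 = -159.58° − 32.44° = -192.02°.
Normalise into (−180°, 180°]: +167.98°.
(The naïve average (-159.58 + +135.54)/2 = -12.02° is on the wrong side of the globe.)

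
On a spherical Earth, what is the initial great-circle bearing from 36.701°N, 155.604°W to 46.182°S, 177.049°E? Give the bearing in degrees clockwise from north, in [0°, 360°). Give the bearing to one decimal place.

Δλ = 177.049 − -155.604 = 332.653°; wrapped into (−180°, 180°]: -27.347°.
θ = atan2( sin Δλ · cos φ₂ , cos φ₁ · sin φ₂ − sin φ₁ · cos φ₂ · cos Δλ )
  = atan2(-0.31806, -0.94605) = -161.417° → normalised to [0°, 360°): 198.583°.

198.6°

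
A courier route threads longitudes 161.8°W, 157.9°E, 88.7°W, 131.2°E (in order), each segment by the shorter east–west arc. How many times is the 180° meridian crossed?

Leg 1: -161.8° → +157.9°, shortest Δλ = -40.3° (west) — crosses 180°.
Leg 2: +157.9° → -88.7°, shortest Δλ = 113.4° (east) — crosses 180°.
Leg 3: -88.7° → +131.2°, shortest Δλ = -140.1° (west) — crosses 180°.
Total crossings: 3.

3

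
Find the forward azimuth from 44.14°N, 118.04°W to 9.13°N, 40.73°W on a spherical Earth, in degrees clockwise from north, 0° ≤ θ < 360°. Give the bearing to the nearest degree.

Δλ = -40.73 − -118.04 = 77.31°.
θ = atan2( sin Δλ · cos φ₂ , cos φ₁ · sin φ₂ − sin φ₁ · cos φ₂ · cos Δλ )
  = atan2(0.96321, -0.03718) = 92.210° → normalised to [0°, 360°): 92.210°.

92°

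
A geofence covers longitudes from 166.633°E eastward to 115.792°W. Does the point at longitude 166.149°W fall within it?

Yes

Band width going east from +166.633° to -115.792°: ((-115.792 − 166.633) mod 360) = 77.575°.
Offset of -166.149° east of the west edge: ((-166.149 − 166.633) mod 360) = 27.218°.
27.218° ≤ 77.575° ⇒ inside.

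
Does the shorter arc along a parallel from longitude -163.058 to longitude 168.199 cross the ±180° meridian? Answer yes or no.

Naïve |168.199 − -163.058| = 331.257° > 180°, so the shorter arc goes the other way round — across 180°.
Signed shortest Δλ = ((168.199 − -163.058 + 180) mod 360) − 180 = -28.743°.
Going west by 28.743° from -163.058° passes through 180° before reaching +168.199°.

Yes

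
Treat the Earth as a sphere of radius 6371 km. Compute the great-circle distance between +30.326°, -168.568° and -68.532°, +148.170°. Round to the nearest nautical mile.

Δλ = 148.170 − -168.568 = 316.738°; wrapped into (−180°, 180°]: -43.262°.
Δφ = -68.532 − 30.326 = -98.858°.
a = sin²(Δφ/2) + cos φ₁ · cos φ₂ · sin²(Δλ/2) = 0.619920.
c = 2·atan2(√a, √(1−a)) = 1.81300 rad → d = 6371·c ≈ 11550.61 km ≈ 6236.83 nmi.

6237 nmi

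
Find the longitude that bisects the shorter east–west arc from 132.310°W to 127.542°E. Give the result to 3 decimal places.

Signed shortest Δλ from -132.310° to +127.542° is -100.148°.
Midpoint longitude = -132.310° + (-100.148°)/2 = -132.310° − 50.074° = -182.384°.
Normalise into (−180°, 180°]: +177.616°.
(The naïve average (-132.310 + +127.542)/2 = -2.384° is on the wrong side of the globe.)

177.616°E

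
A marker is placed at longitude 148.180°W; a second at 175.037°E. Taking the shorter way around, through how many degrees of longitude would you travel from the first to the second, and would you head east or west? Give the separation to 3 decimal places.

36.783° west

Raw difference: 175.037 − -148.180 = 323.217°.
Normalise into (−180°, 180°]: 323.217° − 360° = -36.783°.
Negative ⇒ the second point lies to the west; separation 36.783°.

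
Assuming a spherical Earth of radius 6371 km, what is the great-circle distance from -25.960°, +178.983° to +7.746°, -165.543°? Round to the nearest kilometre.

4104 km

Δλ = -165.543 − 178.983 = -344.526°; wrapped into (−180°, 180°]: 15.474°.
Δφ = 7.746 − -25.960 = 33.706°.
a = sin²(Δφ/2) + cos φ₁ · cos φ₂ · sin²(Δλ/2) = 0.100199.
c = 2·atan2(√a, √(1−a)) = 0.64416 rad → d = 6371·c ≈ 4103.96 km.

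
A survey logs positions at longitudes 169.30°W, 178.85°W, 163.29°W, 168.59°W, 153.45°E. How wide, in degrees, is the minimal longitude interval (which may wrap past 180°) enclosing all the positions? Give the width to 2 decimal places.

Sort the longitudes: -178.85°, -169.30°, -168.59°, -163.29°, +153.45°.
Eastward gaps between consecutive values (wrapping around): 9.55°, 0.71°, 5.30°, 316.74°, 27.70°.
Largest gap = 316.74° ⇒ minimal covering band is its complement: 360° − 316.74° = 43.26°.
Band runs from +153.45° eastward to -163.29°, crossing the antimeridian.

43.26°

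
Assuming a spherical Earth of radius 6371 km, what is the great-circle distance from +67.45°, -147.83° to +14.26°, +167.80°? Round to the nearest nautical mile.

3629 nmi

Δλ = 167.80 − -147.83 = 315.63°; wrapped into (−180°, 180°]: -44.37°.
Δφ = 14.26 − 67.45 = -53.19°.
a = sin²(Δφ/2) + cos φ₁ · cos φ₂ · sin²(Δλ/2) = 0.253412.
c = 2·atan2(√a, √(1−a)) = 1.05506 rad → d = 6371·c ≈ 6721.78 km ≈ 3629.47 nmi.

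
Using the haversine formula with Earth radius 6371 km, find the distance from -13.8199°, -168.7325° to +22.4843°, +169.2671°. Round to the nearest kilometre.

4695 km

Δλ = 169.2671 − -168.7325 = 337.9996°; wrapped into (−180°, 180°]: -22.0004°.
Δφ = 22.4843 − -13.8199 = 36.3042°.
a = sin²(Δφ/2) + cos φ₁ · cos φ₂ · sin²(Δλ/2) = 0.129725.
c = 2·atan2(√a, √(1−a)) = 0.73691 rad → d = 6371·c ≈ 4694.85 km.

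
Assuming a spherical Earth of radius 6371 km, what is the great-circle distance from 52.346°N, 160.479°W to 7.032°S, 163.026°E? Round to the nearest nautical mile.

Δλ = 163.026 − -160.479 = 323.505°; wrapped into (−180°, 180°]: -36.495°.
Δφ = -7.032 − 52.346 = -59.378°.
a = sin²(Δφ/2) + cos φ₁ · cos φ₂ · sin²(Δλ/2) = 0.304759.
c = 2·atan2(√a, √(1−a)) = 1.16964 rad → d = 6371·c ≈ 7451.78 km ≈ 4023.64 nmi.

4024 nmi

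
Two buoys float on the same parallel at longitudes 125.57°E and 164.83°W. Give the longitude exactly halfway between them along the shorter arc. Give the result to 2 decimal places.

160.37°E

Signed shortest Δλ from +125.57° to -164.83° is +69.60°.
Midpoint longitude = +125.57° + (+69.60°)/2 = +125.57° + 34.80° = +160.37°.
(The naïve average (+125.57 + -164.83)/2 = -19.63° is on the wrong side of the globe.)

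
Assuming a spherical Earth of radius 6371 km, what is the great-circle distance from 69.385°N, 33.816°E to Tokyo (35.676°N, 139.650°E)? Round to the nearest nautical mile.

Δλ = 139.650 − 33.816 = 105.834°.
Δφ = 35.676 − 69.385 = -33.709°.
a = sin²(Δφ/2) + cos φ₁ · cos φ₂ · sin²(Δλ/2) = 0.266091.
c = 2·atan2(√a, √(1−a)) = 1.08397 rad → d = 6371·c ≈ 6906.00 km ≈ 3728.94 nmi.

3729 nmi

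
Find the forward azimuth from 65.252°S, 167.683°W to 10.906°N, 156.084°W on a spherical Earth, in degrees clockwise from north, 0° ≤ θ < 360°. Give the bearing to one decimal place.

Δλ = -156.084 − -167.683 = 11.599°.
θ = atan2( sin Δλ · cos φ₂ , cos φ₁ · sin φ₂ − sin φ₁ · cos φ₂ · cos Δλ )
  = atan2(0.19743, 0.95275) = 11.707° → normalised to [0°, 360°): 11.707°.

11.7°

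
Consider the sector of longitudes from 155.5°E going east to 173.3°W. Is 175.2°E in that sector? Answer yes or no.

Yes

Band width going east from +155.5° to -173.3°: ((-173.3 − 155.5) mod 360) = 31.2°.
Offset of +175.2° east of the west edge: ((175.2 − 155.5) mod 360) = 19.7°.
19.7° ≤ 31.2° ⇒ inside.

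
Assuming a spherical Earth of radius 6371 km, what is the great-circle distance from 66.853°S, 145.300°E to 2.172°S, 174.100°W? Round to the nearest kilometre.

7844 km

Δλ = -174.100 − 145.300 = -319.400°; wrapped into (−180°, 180°]: 40.600°.
Δφ = -2.172 − -66.853 = 64.681°.
a = sin²(Δφ/2) + cos φ₁ · cos φ₂ · sin²(Δλ/2) = 0.333451.
c = 2·atan2(√a, √(1−a)) = 1.23121 rad → d = 6371·c ≈ 7844.04 km.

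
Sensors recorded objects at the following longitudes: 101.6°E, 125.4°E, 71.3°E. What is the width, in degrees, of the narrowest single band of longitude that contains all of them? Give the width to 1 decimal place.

54.1°

Sort the longitudes: +71.3°, +101.6°, +125.4°.
Eastward gaps between consecutive values (wrapping around): 30.3°, 23.8°, 305.9°.
Largest gap = 305.9° ⇒ minimal covering band is its complement: 360° − 305.9° = 54.1°.
Band runs from +71.3° eastward to +125.4°.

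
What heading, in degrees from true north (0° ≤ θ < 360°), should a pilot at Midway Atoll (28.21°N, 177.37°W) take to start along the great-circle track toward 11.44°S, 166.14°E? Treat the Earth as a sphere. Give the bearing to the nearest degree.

204°

Δλ = 166.14 − -177.37 = 343.51°; wrapped into (−180°, 180°]: -16.49°.
θ = atan2( sin Δλ · cos φ₂ , cos φ₁ · sin φ₂ − sin φ₁ · cos φ₂ · cos Δλ )
  = atan2(-0.27821, -0.61904) = -155.800° → normalised to [0°, 360°): 204.200°.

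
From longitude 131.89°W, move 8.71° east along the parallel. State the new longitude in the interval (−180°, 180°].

123.18°W

Start at -131.89°; shift +8.71° → -123.18°.
-123.18° already lies in (−180°, 180°].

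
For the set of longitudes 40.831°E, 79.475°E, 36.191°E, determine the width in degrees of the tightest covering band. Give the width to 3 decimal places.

Sort the longitudes: +36.191°, +40.831°, +79.475°.
Eastward gaps between consecutive values (wrapping around): 4.640°, 38.644°, 316.716°.
Largest gap = 316.716° ⇒ minimal covering band is its complement: 360° − 316.716° = 43.284°.
Band runs from +36.191° eastward to +79.475°.

43.284°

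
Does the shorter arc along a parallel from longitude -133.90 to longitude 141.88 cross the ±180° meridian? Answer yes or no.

Yes

Naïve |141.88 − -133.90| = 275.78° > 180°, so the shorter arc goes the other way round — across 180°.
Signed shortest Δλ = ((141.88 − -133.90 + 180) mod 360) − 180 = -84.22°.
Going west by 84.22° from -133.90° passes through 180° before reaching +141.88°.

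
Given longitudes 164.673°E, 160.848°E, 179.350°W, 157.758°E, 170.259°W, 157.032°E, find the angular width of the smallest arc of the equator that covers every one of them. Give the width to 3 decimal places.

Sort the longitudes: -179.350°, -170.259°, +157.032°, +157.758°, +160.848°, +164.673°.
Eastward gaps between consecutive values (wrapping around): 9.091°, 327.291°, 0.726°, 3.090°, 3.825°, 15.977°.
Largest gap = 327.291° ⇒ minimal covering band is its complement: 360° − 327.291° = 32.709°.
Band runs from +157.032° eastward to -170.259°, crossing the antimeridian.

32.709°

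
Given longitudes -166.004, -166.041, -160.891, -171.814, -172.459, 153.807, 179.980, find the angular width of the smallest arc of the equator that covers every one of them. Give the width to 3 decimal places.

Sort the longitudes: -172.459°, -171.814°, -166.041°, -166.004°, -160.891°, +153.807°, +179.980°.
Eastward gaps between consecutive values (wrapping around): 0.645°, 5.773°, 0.037°, 5.113°, 314.698°, 26.173°, 7.561°.
Largest gap = 314.698° ⇒ minimal covering band is its complement: 360° − 314.698° = 45.302°.
Band runs from +153.807° eastward to -160.891°, crossing the antimeridian.

45.302°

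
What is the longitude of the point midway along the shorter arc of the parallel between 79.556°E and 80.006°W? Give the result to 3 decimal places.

Signed shortest Δλ from +79.556° to -80.006° is -159.562°.
Midpoint longitude = +79.556° + (-159.562°)/2 = +79.556° − 79.781° = -0.225°.

0.225°W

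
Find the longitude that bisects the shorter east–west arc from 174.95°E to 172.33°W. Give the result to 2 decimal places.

Signed shortest Δλ from +174.95° to -172.33° is +12.72°.
Midpoint longitude = +174.95° + (+12.72°)/2 = +174.95° + 6.36° = +181.31°.
Normalise into (−180°, 180°]: -178.69°.
(The naïve average (+174.95 + -172.33)/2 = 1.31° is on the wrong side of the globe.)

178.69°W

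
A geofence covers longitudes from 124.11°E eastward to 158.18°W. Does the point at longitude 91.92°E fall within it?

Band width going east from +124.11° to -158.18°: ((-158.18 − 124.11) mod 360) = 77.71°.
Offset of +91.92° east of the west edge: ((91.92 − 124.11) mod 360) = 327.81°.
327.81° > 77.71° ⇒ outside.

No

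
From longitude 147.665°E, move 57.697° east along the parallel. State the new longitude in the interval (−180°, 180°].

154.638°W

Start at +147.665°; shift +57.697° → +205.362°.
+205.362° lies outside (−180°, 180°]; subtract 360° → -154.638°.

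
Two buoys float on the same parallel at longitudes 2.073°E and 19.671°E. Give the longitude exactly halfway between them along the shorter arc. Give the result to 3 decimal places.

Signed shortest Δλ from +2.073° to +19.671° is +17.598°.
Midpoint longitude = +2.073° + (+17.598°)/2 = +2.073° + 8.799° = +10.872°.

10.872°E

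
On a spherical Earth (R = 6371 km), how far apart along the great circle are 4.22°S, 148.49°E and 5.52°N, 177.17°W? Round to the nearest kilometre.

3964 km

Δλ = -177.17 − 148.49 = -325.66°; wrapped into (−180°, 180°]: 34.34°.
Δφ = 5.52 − -4.22 = 9.74°.
a = sin²(Δφ/2) + cos φ₁ · cos φ₂ · sin²(Δλ/2) = 0.093716.
c = 2·atan2(√a, √(1−a)) = 0.62225 rad → d = 6371·c ≈ 3964.36 km.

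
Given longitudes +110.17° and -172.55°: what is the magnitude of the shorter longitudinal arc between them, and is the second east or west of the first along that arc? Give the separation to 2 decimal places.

77.28° east

Raw difference: -172.55 − 110.17 = -282.72°.
Normalise into (−180°, 180°]: -282.72° + 360° = 77.28°.
Positive ⇒ the second point lies to the east; separation 77.28°.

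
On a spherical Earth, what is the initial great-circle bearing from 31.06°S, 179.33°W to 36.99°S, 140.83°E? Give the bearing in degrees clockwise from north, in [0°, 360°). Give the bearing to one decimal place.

Δλ = 140.83 − -179.33 = 320.16°; wrapped into (−180°, 180°]: -39.84°.
θ = atan2( sin Δλ · cos φ₂ , cos φ₁ · sin φ₂ − sin φ₁ · cos φ₂ · cos Δλ )
  = atan2(-0.51171, -0.19899) = -111.249° → normalised to [0°, 360°): 248.751°.

248.8°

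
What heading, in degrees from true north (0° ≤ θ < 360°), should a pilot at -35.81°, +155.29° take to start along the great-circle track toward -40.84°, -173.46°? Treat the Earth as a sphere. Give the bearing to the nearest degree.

111°

Δλ = -173.46 − 155.29 = -328.75°; wrapped into (−180°, 180°]: 31.25°.
θ = atan2( sin Δλ · cos φ₂ , cos φ₁ · sin φ₂ − sin φ₁ · cos φ₂ · cos Δλ )
  = atan2(0.39247, -0.15190) = 111.158° → normalised to [0°, 360°): 111.158°.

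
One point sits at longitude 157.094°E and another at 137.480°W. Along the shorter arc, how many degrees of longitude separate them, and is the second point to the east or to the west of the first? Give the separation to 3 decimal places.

65.426° east

Raw difference: -137.480 − 157.094 = -294.574°.
Normalise into (−180°, 180°]: -294.574° + 360° = 65.426°.
Positive ⇒ the second point lies to the east; separation 65.426°.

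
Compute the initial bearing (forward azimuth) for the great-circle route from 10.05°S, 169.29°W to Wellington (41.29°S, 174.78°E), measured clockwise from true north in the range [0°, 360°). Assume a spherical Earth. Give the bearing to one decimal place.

Δλ = 174.78 − -169.29 = 344.07°; wrapped into (−180°, 180°]: -15.93°.
θ = atan2( sin Δλ · cos φ₂ , cos φ₁ · sin φ₂ − sin φ₁ · cos φ₂ · cos Δλ )
  = atan2(-0.20623, -0.52366) = -158.505° → normalised to [0°, 360°): 201.495°.

201.5°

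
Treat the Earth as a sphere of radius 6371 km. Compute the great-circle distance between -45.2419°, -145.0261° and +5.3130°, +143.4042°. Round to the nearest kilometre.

9010 km

Δλ = 143.4042 − -145.0261 = 288.4303°; wrapped into (−180°, 180°]: -71.5697°.
Δφ = 5.3130 − -45.2419 = 50.5549°.
a = sin²(Δφ/2) + cos φ₁ · cos φ₂ · sin²(Δλ/2) = 0.422051.
c = 2·atan2(√a, √(1−a)) = 1.41426 rad → d = 6371·c ≈ 9010.24 km.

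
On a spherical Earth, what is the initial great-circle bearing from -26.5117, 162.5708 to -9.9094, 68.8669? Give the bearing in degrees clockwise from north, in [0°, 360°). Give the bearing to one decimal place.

Δλ = 68.8669 − 162.5708 = -93.7039°.
θ = atan2( sin Δλ · cos φ₂ , cos φ₁ · sin φ₂ − sin φ₁ · cos φ₂ · cos Δλ )
  = atan2(-0.98302, -0.18240) = -100.512° → normalised to [0°, 360°): 259.488°.

259.5°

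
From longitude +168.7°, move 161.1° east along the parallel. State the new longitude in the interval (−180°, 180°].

Start at +168.7°; shift +161.1° → +329.8°.
+329.8° lies outside (−180°, 180°]; subtract 360° → -30.2°.

-30.2°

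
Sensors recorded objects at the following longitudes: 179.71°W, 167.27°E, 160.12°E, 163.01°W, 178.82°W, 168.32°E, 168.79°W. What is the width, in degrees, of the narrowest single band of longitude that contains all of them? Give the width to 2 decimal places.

36.87°

Sort the longitudes: -179.71°, -178.82°, -168.79°, -163.01°, +160.12°, +167.27°, +168.32°.
Eastward gaps between consecutive values (wrapping around): 0.89°, 10.03°, 5.78°, 323.13°, 7.15°, 1.05°, 11.97°.
Largest gap = 323.13° ⇒ minimal covering band is its complement: 360° − 323.13° = 36.87°.
Band runs from +160.12° eastward to -163.01°, crossing the antimeridian.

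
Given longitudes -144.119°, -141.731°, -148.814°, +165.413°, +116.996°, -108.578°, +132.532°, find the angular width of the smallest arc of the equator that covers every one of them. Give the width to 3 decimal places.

134.426°

Sort the longitudes: -148.814°, -144.119°, -141.731°, -108.578°, +116.996°, +132.532°, +165.413°.
Eastward gaps between consecutive values (wrapping around): 4.695°, 2.388°, 33.153°, 225.574°, 15.536°, 32.881°, 45.773°.
Largest gap = 225.574° ⇒ minimal covering band is its complement: 360° − 225.574° = 134.426°.
Band runs from +116.996° eastward to -108.578°, crossing the antimeridian.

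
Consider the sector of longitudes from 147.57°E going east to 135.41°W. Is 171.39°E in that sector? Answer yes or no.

Band width going east from +147.57° to -135.41°: ((-135.41 − 147.57) mod 360) = 77.02°.
Offset of +171.39° east of the west edge: ((171.39 − 147.57) mod 360) = 23.82°.
23.82° ≤ 77.02° ⇒ inside.

Yes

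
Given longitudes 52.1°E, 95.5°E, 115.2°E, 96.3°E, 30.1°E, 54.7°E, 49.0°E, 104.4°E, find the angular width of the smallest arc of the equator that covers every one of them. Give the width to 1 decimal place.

Sort the longitudes: +30.1°, +49.0°, +52.1°, +54.7°, +95.5°, +96.3°, +104.4°, +115.2°.
Eastward gaps between consecutive values (wrapping around): 18.9°, 3.1°, 2.6°, 40.8°, 0.8°, 8.1°, 10.8°, 274.9°.
Largest gap = 274.9° ⇒ minimal covering band is its complement: 360° − 274.9° = 85.1°.
Band runs from +30.1° eastward to +115.2°.

85.1°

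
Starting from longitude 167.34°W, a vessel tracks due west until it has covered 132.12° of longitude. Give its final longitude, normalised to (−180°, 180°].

Start at -167.34°; shift −132.12° → -299.46°.
-299.46° lies outside (−180°, 180°]; add 360° → +60.54°.

60.54°E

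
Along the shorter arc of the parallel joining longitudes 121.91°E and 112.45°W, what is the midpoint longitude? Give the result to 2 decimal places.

Signed shortest Δλ from +121.91° to -112.45° is +125.64°.
Midpoint longitude = +121.91° + (+125.64°)/2 = +121.91° + 62.82° = +184.73°.
Normalise into (−180°, 180°]: -175.27°.
(The naïve average (+121.91 + -112.45)/2 = 4.73° is on the wrong side of the globe.)

175.27°W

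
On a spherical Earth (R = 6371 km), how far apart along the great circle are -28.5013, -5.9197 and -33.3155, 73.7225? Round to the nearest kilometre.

Δλ = 73.7225 − -5.9197 = 79.6422°.
Δφ = -33.3155 − -28.5013 = -4.8142°.
a = sin²(Δφ/2) + cos φ₁ · cos φ₂ · sin²(Δλ/2) = 0.302936.
c = 2·atan2(√a, √(1−a)) = 1.16568 rad → d = 6371·c ≈ 7426.53 km.

7427 km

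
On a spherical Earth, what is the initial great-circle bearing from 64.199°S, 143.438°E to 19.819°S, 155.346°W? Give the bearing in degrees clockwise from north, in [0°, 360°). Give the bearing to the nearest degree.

Δλ = -155.346 − 143.438 = -298.784°; wrapped into (−180°, 180°]: 61.216°.
θ = atan2( sin Δλ · cos φ₂ , cos φ₁ · sin φ₂ − sin φ₁ · cos φ₂ · cos Δλ )
  = atan2(0.82453, 0.26026) = 72.482° → normalised to [0°, 360°): 72.482°.

72°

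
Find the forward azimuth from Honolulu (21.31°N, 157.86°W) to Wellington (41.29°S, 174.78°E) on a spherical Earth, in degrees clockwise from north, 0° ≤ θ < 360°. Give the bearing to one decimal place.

201.9°

Δλ = 174.78 − -157.86 = 332.64°; wrapped into (−180°, 180°]: -27.36°.
θ = atan2( sin Δλ · cos φ₂ , cos φ₁ · sin φ₂ − sin φ₁ · cos φ₂ · cos Δλ )
  = atan2(-0.34532, -0.85727) = -158.060° → normalised to [0°, 360°): 201.940°.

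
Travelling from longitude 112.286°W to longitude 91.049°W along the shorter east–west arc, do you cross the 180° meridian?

No

Signed shortest Δλ = ((-91.049 − -112.286 + 180) mod 360) − 180 = 21.237°.
Going east by 21.237° from -112.286° reaches -91.049° without touching 180°.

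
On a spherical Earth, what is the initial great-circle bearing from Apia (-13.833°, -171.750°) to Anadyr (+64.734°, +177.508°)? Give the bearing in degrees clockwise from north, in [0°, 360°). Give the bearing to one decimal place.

355.4°

Δλ = 177.508 − -171.750 = 349.258°; wrapped into (−180°, 180°]: -10.742°.
θ = atan2( sin Δλ · cos φ₂ , cos φ₁ · sin φ₂ − sin φ₁ · cos φ₂ · cos Δλ )
  = atan2(-0.07955, 0.97837) = -4.649° → normalised to [0°, 360°): 355.351°.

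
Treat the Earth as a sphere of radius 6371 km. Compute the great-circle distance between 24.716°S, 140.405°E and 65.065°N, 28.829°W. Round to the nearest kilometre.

Δλ = -28.829 − 140.405 = -169.234°.
Δφ = 65.065 − -24.716 = 89.781°.
a = sin²(Δφ/2) + cos φ₁ · cos φ₂ · sin²(Δλ/2) = 0.877687.
c = 2·atan2(√a, √(1−a)) = 2.42702 rad → d = 6371·c ≈ 15462.55 km.

15463 km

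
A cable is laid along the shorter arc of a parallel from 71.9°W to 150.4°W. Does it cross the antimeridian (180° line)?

Signed shortest Δλ = ((-150.4 − -71.9 + 180) mod 360) − 180 = -78.5°.
Going west by 78.5° from -71.9° reaches -150.4° without touching 180°.

No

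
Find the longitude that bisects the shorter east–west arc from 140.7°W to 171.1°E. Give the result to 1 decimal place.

Signed shortest Δλ from -140.7° to +171.1° is -48.2°.
Midpoint longitude = -140.7° + (-48.2°)/2 = -140.7° − 24.1° = -164.8°.
(The naïve average (-140.7 + +171.1)/2 = 15.2° is on the wrong side of the globe.)

164.8°W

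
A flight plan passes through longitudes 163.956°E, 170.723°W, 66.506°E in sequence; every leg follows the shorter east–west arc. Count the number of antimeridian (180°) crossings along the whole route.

Leg 1: +163.956° → -170.723°, shortest Δλ = 25.321° (east) — crosses 180°.
Leg 2: -170.723° → +66.506°, shortest Δλ = -122.771° (west) — crosses 180°.
Total crossings: 2.

2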